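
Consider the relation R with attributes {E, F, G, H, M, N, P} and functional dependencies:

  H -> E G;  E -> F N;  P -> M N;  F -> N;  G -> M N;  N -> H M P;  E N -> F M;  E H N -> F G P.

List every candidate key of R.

{E}⁺: E→FN adds F, N; N→HMP adds H, M, P; EHN→FGP adds G → {E, F, G, H, M, N, P}.
{F}⁺: F→N adds N; N→HMP adds H, M, P; H→EG adds E, G → {E, F, G, H, M, N, P}.
{G}⁺: G→MN adds M, N; N→HMP adds H, P; H→EG adds E; E→FN adds F → {E, F, G, H, M, N, P}.
{H}⁺: H→EG adds E, G; E→FN adds F, N; G→MN adds M; N→HMP adds P → {E, F, G, H, M, N, P}.
{N}⁺: N→HMP adds H, M, P; H→EG adds E, G; E→FN adds F → {E, F, G, H, M, N, P}.
{P}⁺: P→MN adds M, N; N→HMP adds H; H→EG adds E, G; E→FN adds F → {E, F, G, H, M, N, P}.

{E}, {F}, {G}, {H}, {N}, {P}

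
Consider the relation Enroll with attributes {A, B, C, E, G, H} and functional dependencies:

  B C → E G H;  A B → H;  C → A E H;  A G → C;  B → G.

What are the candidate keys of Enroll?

{A, B}, {B, C}

Attribute B never appears on the right-hand side of any dependency, so B must belong to every candidate key.
{B}⁺ = {B, G}, which is not all of the schema, so we must add further attributes.
{A, B}⁺: AB→H adds H; B→G adds G; AG→C adds C; BC→EGH adds E → {A, B, C, E, G, H}. Minimal: {B}⁺ = {B, G}; {A}⁺ = {A} — none reach the full schema.
{B, C}⁺: BC→EGH adds E, G, H; C→AEH adds A → {A, B, C, E, G, H}. Minimal: {C}⁺ = {A, C, E, H}; {B}⁺ = {B, G} — none reach the full schema.
Any other superkey contains one of these as a subset, so there are no further candidate keys.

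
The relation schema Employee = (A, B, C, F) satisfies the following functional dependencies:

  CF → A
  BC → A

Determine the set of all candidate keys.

{B, C, F}

Attributes B, C, F never appear on any right-hand side, so every candidate key must contain {B, C, F}.
{B, C, F}⁺ = {A, B, C, F}, which is all of the schema, so {B, C, F} is the only candidate key.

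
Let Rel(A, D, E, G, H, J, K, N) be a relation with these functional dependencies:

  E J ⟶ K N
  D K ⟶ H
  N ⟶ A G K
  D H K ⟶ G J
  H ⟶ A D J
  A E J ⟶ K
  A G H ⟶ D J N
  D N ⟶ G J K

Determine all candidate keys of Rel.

Attribute E never appears on the right-hand side of any dependency, so E must belong to every candidate key.
{E}⁺ = {E}, which is not all of the schema, so we must add further attributes.
{E, H}⁺: H→ADJ adds A, D, J; AEJ→K adds K; EJ→KN adds N; N→AGK adds G → {A, D, E, G, H, J, K, N}.
{D, E, J}⁺: EJ→KN adds K, N; DK→H adds H; N→AGK adds A, G → {A, D, E, G, H, J, K, N}.
{D, E, K}⁺: DK→H adds H; DHK→GJ adds G, J; H→ADJ adds A; AGH→DJN adds N → {A, D, E, G, H, J, K, N}.
{D, E, N}⁺: N→AGK adds A, G, K; DN→GJK adds J; DK→H adds H → {A, D, E, G, H, J, K, N}.

EH, DEJ, DEK, DEN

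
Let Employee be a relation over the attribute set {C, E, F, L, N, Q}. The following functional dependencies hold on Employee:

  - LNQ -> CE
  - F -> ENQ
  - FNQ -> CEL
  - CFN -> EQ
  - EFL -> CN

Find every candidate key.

F

Attribute F never appears on the right-hand side of any dependency, so F must belong to every candidate key.
{F}⁺ = {C, E, F, L, N, Q}, which is all of the schema, so {F} is the only candidate key.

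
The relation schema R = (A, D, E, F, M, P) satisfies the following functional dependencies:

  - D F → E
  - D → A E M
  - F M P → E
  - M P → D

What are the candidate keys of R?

DFP; FMP

{D, F, P}⁺: DF→E adds E; D→AEM adds A, M → {A, D, E, F, M, P}. Minimal: {F, P}⁺ = {F, P}; {D, P}⁺ = {A, D, E, M, P}; {D, F}⁺ = {A, D, E, F, M} — none reach the full schema.
{F, M, P}⁺: FMP→E adds E; MP→D adds D; D→AEM adds A → {A, D, E, F, M, P}. Minimal: {M, P}⁺ = {A, D, E, M, P}; {F, P}⁺ = {F, P}; {F, M}⁺ = {F, M} — none reach the full schema.
Any other superkey contains one of these as a subset, so there are no further candidate keys.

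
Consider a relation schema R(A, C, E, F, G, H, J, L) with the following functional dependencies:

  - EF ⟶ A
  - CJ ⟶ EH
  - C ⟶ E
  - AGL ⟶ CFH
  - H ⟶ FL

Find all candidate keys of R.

Attributes G, J never appear on any right-hand side, so every candidate key must contain {G, J}.
{G, J}⁺ = {G, J}, which is not all of the schema, so we must add further attributes.
{C, G, J}⁺: CJ→EH adds E, H; H→FL adds F, L; EF→A adds A → {A, C, E, F, G, H, J, L}. Minimal: {G, J}⁺ = {G, J}; {C, J}⁺ = {A, C, E, F, H, J, L}; {C, G}⁺ = {C, E, G} — none reach the full schema.
{A, G, H, J}⁺: H→FL adds F, L; AGL→CFH adds C; CJ→EH adds E → {A, C, E, F, G, H, J, L}. Minimal: {G, H, J}⁺ = {F, G, H, J, L}; {A, H, J}⁺ = {A, F, H, J, L}; {A, G, J}⁺ = {A, G, J}; … — none reach the full schema.
{A, G, J, L}⁺: AGL→CFH adds C, F, H; CJ→EH adds E → {A, C, E, F, G, H, J, L}. Minimal: {G, J, L}⁺ = {G, J, L}; {A, J, L}⁺ = {A, J, L}; {A, G, L}⁺ = {A, C, E, F, G, H, L}; … — none reach the full schema.
{E, G, H, J}⁺: H→FL adds F, L; EF→A adds A; AGL→CFH adds C → {A, C, E, F, G, H, J, L}. Minimal: {G, H, J}⁺ = {F, G, H, J, L}; {E, H, J}⁺ = {A, E, F, H, J, L}; {E, G, J}⁺ = {E, G, J}; … — none reach the full schema.
{E, F, G, J, L}⁺: EF→A adds A; AGL→CFH adds C, H → {A, C, E, F, G, H, J, L}. Minimal: {F, G, J, L}⁺ = {F, G, J, L}; {E, G, J, L}⁺ = {E, G, J, L}; {E, F, J, L}⁺ = {A, E, F, J, L}; … — none reach the full schema.

CGJ, AGHJ, AGJL, EGHJ, EFGJL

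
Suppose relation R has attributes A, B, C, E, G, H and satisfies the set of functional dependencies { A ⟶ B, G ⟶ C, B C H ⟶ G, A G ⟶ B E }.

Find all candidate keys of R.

ACH, AGH

Attributes A, H never appear on any right-hand side, so every candidate key must contain {A, H}.
{A, H}⁺ = {A, B, H}, which is not all of the schema, so we must add further attributes.
{A, C, H}⁺: A→B adds B; BCH→G adds G; AG→BE adds E → {A, B, C, E, G, H}. Minimal: {C, H}⁺ = {C, H}; {A, H}⁺ = {A, B, H}; {A, C}⁺ = {A, B, C} — none reach the full schema.
{A, G, H}⁺: A→B adds B; G→C adds C; AG→BE adds E → {A, B, C, E, G, H}. Minimal: {G, H}⁺ = {C, G, H}; {A, H}⁺ = {A, B, H}; {A, G}⁺ = {A, B, C, E, G} — none reach the full schema.
Any other superkey contains one of these as a subset, so there are no further candidate keys.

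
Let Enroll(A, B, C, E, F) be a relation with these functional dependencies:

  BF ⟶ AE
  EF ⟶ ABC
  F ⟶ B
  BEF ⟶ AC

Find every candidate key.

Attribute F never appears on the right-hand side of any dependency, so F must belong to every candidate key.
{F}⁺ = {A, B, C, E, F}, which is all of the schema, so {F} is the only candidate key.

{F}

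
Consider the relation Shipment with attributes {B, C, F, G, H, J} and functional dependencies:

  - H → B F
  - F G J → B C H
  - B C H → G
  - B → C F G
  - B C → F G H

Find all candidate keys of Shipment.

{B, J}, {H, J}, {F, G, J}

Attribute J never appears on the right-hand side of any dependency, so J must belong to every candidate key.
{J}⁺ = {J}, which is not all of the schema, so we must add further attributes.
{B, J}⁺: B→CFG adds C, F, G; BC→FGH adds H → {B, C, F, G, H, J}. Minimal: {J}⁺ = {J}; {B}⁺ = {B, C, F, G, H} — none reach the full schema.
{H, J}⁺: H→BF adds B, F; B→CFG adds C, G → {B, C, F, G, H, J}. Minimal: {J}⁺ = {J}; {H}⁺ = {B, C, F, G, H} — none reach the full schema.
{F, G, J}⁺: FGJ→BCH adds B, C, H → {B, C, F, G, H, J}. Minimal: {G, J}⁺ = {G, J}; {F, J}⁺ = {F, J}; {F, G}⁺ = {F, G} — none reach the full schema.
Any other superkey contains one of these as a subset, so there are no further candidate keys.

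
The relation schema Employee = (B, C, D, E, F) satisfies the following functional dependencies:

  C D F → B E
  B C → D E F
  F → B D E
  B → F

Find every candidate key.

Attribute C never appears on the right-hand side of any dependency, so C must belong to every candidate key.
{C}⁺ = {C}, which is not all of the schema, so we must add further attributes.
{B, C}⁺: BC→DEF adds D, E, F → {B, C, D, E, F}.
{C, F}⁺: F→BDE adds B, D, E → {B, C, D, E, F}.
Any other superkey contains one of these as a subset, so there are no further candidate keys.

{B, C}; {C, F}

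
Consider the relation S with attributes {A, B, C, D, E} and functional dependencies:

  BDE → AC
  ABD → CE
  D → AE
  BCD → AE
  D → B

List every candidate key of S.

Attribute D never appears on the right-hand side of any dependency, so D must belong to every candidate key.
{D}⁺ = {A, B, C, D, E}, which is all of the schema, so {D} is the only candidate key.

{D}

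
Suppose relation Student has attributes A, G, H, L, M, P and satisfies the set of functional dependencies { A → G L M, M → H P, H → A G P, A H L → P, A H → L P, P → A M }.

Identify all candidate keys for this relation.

{A}, {H}, {M}, {P}

{A}⁺: A→GLM adds G, L, M; M→HP adds H, P → {A, G, H, L, M, P}.
{H}⁺: H→AGP adds A, G, P; AH→LP adds L; P→AM adds M → {A, G, H, L, M, P}.
{M}⁺: M→HP adds H, P; H→AGP adds A, G; AH→LP adds L → {A, G, H, L, M, P}.
{P}⁺: P→AM adds A, M; A→GLM adds G, L; M→HP adds H → {A, G, H, L, M, P}.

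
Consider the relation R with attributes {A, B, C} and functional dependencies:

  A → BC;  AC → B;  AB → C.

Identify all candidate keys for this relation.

A

Attribute A never appears on the right-hand side of any dependency, so A must belong to every candidate key.
{A}⁺ = {A, B, C}, which is all of the schema, so {A} is the only candidate key.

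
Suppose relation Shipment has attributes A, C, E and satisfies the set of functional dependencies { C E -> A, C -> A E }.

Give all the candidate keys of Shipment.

{C}⁺: C→AE adds A, E → {A, C, E}.
No other minimal superkey exists.

C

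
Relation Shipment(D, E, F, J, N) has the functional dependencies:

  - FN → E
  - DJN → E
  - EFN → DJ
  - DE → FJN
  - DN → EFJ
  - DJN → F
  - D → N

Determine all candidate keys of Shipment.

{D}, {F, N}

{D}⁺: D→N adds N; DN→EFJ adds E, F, J → {D, E, F, J, N}.
{F, N}⁺: FN→E adds E; EFN→DJ adds D, J → {D, E, F, J, N}. Minimal: {N}⁺ = {N}; {F}⁺ = {F} — none reach the full schema.
Any other superkey contains one of these as a subset, so there are no further candidate keys.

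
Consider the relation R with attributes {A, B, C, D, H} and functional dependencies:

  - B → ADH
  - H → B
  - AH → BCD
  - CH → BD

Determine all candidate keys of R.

B, H

{B}⁺: B→ADH adds A, D, H; AH→BCD adds C → {A, B, C, D, H}.
{H}⁺: H→B adds B; B→ADH adds A, D; AH→BCD adds C → {A, B, C, D, H}.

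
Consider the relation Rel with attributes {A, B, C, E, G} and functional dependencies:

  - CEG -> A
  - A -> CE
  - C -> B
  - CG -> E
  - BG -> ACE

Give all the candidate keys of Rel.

Attribute G never appears on the right-hand side of any dependency, so G must belong to every candidate key.
{G}⁺ = {G}, which is not all of the schema, so we must add further attributes.
{A, G}⁺: A→CE adds C, E; C→B adds B → {A, B, C, E, G}.
{B, G}⁺: BG→ACE adds A, C, E → {A, B, C, E, G}.
{C, G}⁺: C→B adds B; CG→E adds E; BG→ACE adds A → {A, B, C, E, G}.

AG, BG, CG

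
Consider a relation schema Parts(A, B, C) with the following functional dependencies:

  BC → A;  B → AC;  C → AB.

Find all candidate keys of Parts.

(B), (C)

{B}⁺: B→AC adds A, C → {A, B, C}.
{C}⁺: C→AB adds A, B → {A, B, C}.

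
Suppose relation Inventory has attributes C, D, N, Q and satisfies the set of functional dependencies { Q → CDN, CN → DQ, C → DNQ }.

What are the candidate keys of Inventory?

C; Q

{C}⁺: C→DNQ adds D, N, Q → {C, D, N, Q}.
{Q}⁺: Q→CDN adds C, D, N → {C, D, N, Q}.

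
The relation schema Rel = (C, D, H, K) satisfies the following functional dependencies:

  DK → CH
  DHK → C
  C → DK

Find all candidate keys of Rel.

{C}⁺: C→DK adds D, K; DK→CH adds H → {C, D, H, K}.
{D, K}⁺: DK→CH adds C, H → {C, D, H, K}. Minimal: {K}⁺ = {K}; {D}⁺ = {D} — none reach the full schema.

{C}, {D, K}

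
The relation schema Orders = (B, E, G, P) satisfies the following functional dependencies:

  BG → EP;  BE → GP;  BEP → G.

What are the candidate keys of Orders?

Attribute B never appears on the right-hand side of any dependency, so B must belong to every candidate key.
{B}⁺ = {B}, which is not all of the schema, so we must add further attributes.
{B, E}⁺: BE→GP adds G, P → {B, E, G, P}.
{B, G}⁺: BG→EP adds E, P → {B, E, G, P}.

{B, E}, {B, G}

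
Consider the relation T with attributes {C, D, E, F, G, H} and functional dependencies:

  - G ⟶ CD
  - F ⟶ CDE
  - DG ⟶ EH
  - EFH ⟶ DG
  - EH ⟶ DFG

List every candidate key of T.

{G}⁺: G→CD adds C, D; DG→EH adds E, H; EH→DFG adds F → {C, D, E, F, G, H}.
{E, H}⁺: EH→DFG adds D, F, G; G→CD adds C → {C, D, E, F, G, H}. Minimal: {H}⁺ = {H}; {E}⁺ = {E} — none reach the full schema.
{F, H}⁺: F→CDE adds C, D, E; EFH→DG adds G → {C, D, E, F, G, H}. Minimal: {H}⁺ = {H}; {F}⁺ = {C, D, E, F} — none reach the full schema.

(G), (E, H), (F, H)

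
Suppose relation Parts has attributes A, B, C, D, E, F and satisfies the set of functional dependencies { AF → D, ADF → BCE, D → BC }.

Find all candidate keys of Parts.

(A, F)

Attributes A, F never appear on any right-hand side, so every candidate key must contain {A, F}.
{A, F}⁺ = {A, B, C, D, E, F}, which is all of the schema, so {A, F} is the only candidate key.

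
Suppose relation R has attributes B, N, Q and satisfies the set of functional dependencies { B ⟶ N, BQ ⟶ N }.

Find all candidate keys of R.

BQ

Attributes B, Q never appear on any right-hand side, so every candidate key must contain {B, Q}.
{B, Q}⁺ = {B, N, Q}, which is all of the schema, so {B, Q} is the only candidate key.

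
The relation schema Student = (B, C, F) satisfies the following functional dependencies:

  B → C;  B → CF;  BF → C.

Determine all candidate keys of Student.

{B}

{B}⁺: B→C adds C; B→CF adds F → {B, C, F}.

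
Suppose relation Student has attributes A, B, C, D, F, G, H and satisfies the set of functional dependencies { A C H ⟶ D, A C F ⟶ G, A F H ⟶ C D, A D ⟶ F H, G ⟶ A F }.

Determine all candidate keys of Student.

{A, B, D}, {B, D, G}, {B, G, H}, {A, B, C, H}, {A, B, F, H}

Attribute B never appears on the right-hand side of any dependency, so B must belong to every candidate key.
{B}⁺ = {B}, which is not all of the schema, so we must add further attributes.
{A, B, D}⁺: AD→FH adds F, H; AFH→CD adds C; ACF→G adds G → {A, B, C, D, F, G, H}. Minimal: {B, D}⁺ = {B, D}; {A, D}⁺ = {A, C, D, F, G, H}; {A, B}⁺ = {A, B} — none reach the full schema.
{B, D, G}⁺: G→AF adds A, F; AD→FH adds H; AFH→CD adds C → {A, B, C, D, F, G, H}. Minimal: {D, G}⁺ = {A, C, D, F, G, H}; {B, G}⁺ = {A, B, F, G}; {B, D}⁺ = {B, D} — none reach the full schema.
{B, G, H}⁺: G→AF adds A, F; AFH→CD adds C, D → {A, B, C, D, F, G, H}. Minimal: {G, H}⁺ = {A, C, D, F, G, H}; {B, H}⁺ = {B, H}; {B, G}⁺ = {A, B, F, G} — none reach the full schema.
{A, B, C, H}⁺: ACH→D adds D; AD→FH adds F; ACF→G adds G → {A, B, C, D, F, G, H}. Minimal: {B, C, H}⁺ = {B, C, H}; {A, C, H}⁺ = {A, C, D, F, G, H}; {A, B, H}⁺ = {A, B, H}; … — none reach the full schema.
{A, B, F, H}⁺: AFH→CD adds C, D; ACF→G adds G → {A, B, C, D, F, G, H}. Minimal: {B, F, H}⁺ = {B, F, H}; {A, F, H}⁺ = {A, C, D, F, G, H}; {A, B, H}⁺ = {A, B, H}; … — none reach the full schema.
Any other superkey contains one of these as a subset, so there are no further candidate keys.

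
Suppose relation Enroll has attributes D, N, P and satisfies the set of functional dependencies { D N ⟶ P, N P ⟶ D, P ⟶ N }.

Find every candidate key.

{P}⁺: P→N adds N; NP→D adds D → {D, N, P}.
{D, N}⁺: DN→P adds P → {D, N, P}. Minimal: {N}⁺ = {N}; {D}⁺ = {D} — none reach the full schema.

{P}, {D, N}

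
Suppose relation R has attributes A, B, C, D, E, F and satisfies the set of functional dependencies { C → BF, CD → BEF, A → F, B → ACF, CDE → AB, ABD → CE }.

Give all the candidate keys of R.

BD, CD

Attribute D never appears on the right-hand side of any dependency, so D must belong to every candidate key.
{D}⁺ = {D}, which is not all of the schema, so we must add further attributes.
{B, D}⁺: B→ACF adds A, C, F; ABD→CE adds E → {A, B, C, D, E, F}. Minimal: {D}⁺ = {D}; {B}⁺ = {A, B, C, F} — none reach the full schema.
{C, D}⁺: C→BF adds B, F; CD→BEF adds E; B→ACF adds A → {A, B, C, D, E, F}. Minimal: {D}⁺ = {D}; {C}⁺ = {A, B, C, F} — none reach the full schema.
Any other superkey contains one of these as a subset, so there are no further candidate keys.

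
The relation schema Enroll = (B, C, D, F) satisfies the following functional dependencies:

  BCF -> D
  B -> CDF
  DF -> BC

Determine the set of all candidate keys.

{B}; {D, F}

{B}⁺: B→CDF adds C, D, F → {B, C, D, F}.
{D, F}⁺: DF→BC adds B, C → {B, C, D, F}. Minimal: {F}⁺ = {F}; {D}⁺ = {D} — none reach the full schema.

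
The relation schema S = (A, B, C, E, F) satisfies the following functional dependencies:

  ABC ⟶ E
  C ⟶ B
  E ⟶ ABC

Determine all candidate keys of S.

EF; ACF

Attribute F never appears on the right-hand side of any dependency, so F must belong to every candidate key.
{F}⁺ = {F}, which is not all of the schema, so we must add further attributes.
{E, F}⁺: E→ABC adds A, B, C → {A, B, C, E, F}. Minimal: {F}⁺ = {F}; {E}⁺ = {A, B, C, E} — none reach the full schema.
{A, C, F}⁺: C→B adds B; ABC→E adds E → {A, B, C, E, F}. Minimal: {C, F}⁺ = {B, C, F}; {A, F}⁺ = {A, F}; {A, C}⁺ = {A, B, C, E} — none reach the full schema.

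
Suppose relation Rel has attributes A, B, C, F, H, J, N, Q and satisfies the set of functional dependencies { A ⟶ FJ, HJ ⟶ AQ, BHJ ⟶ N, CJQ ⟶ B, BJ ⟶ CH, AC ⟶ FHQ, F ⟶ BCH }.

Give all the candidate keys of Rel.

{A}, {B, J}, {F, J}, {H, J}, {C, J, Q}

{A}⁺: A→FJ adds F, J; F→BCH adds B, C, H; HJ→AQ adds Q; BHJ→N adds N → {A, B, C, F, H, J, N, Q}.
{B, J}⁺: BJ→CH adds C, H; HJ→AQ adds A, Q; BHJ→N adds N; AC→FHQ adds F → {A, B, C, F, H, J, N, Q}.
{F, J}⁺: F→BCH adds B, C, H; HJ→AQ adds A, Q; BHJ→N adds N → {A, B, C, F, H, J, N, Q}.
{H, J}⁺: HJ→AQ adds A, Q; A→FJ adds F; F→BCH adds B, C; BHJ→N adds N → {A, B, C, F, H, J, N, Q}.
{C, J, Q}⁺: CJQ→B adds B; BJ→CH adds H; HJ→AQ adds A; BHJ→N adds N; AC→FHQ adds F → {A, B, C, F, H, J, N, Q}.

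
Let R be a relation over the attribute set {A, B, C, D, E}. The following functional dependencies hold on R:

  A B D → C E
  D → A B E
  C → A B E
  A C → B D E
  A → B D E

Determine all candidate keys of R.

(A), (C), (D)

{A}⁺: A→BDE adds B, D, E; ABD→CE adds C → {A, B, C, D, E}.
{C}⁺: C→ABE adds A, B, E; AC→BDE adds D → {A, B, C, D, E}.
{D}⁺: D→ABE adds A, B, E; ABD→CE adds C → {A, B, C, D, E}.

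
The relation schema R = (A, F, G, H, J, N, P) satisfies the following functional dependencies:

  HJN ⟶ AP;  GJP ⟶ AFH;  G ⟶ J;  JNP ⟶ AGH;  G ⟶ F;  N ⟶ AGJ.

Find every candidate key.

{H, N}⁺: N→AGJ adds A, G, J; HJN→AP adds P; GJP→AFH adds F → {A, F, G, H, J, N, P}. Minimal: {N}⁺ = {A, F, G, J, N}; {H}⁺ = {H} — none reach the full schema.
{N, P}⁺: N→AGJ adds A, G, J; GJP→AFH adds F, H → {A, F, G, H, J, N, P}. Minimal: {P}⁺ = {P}; {N}⁺ = {A, F, G, J, N} — none reach the full schema.

{H, N}, {N, P}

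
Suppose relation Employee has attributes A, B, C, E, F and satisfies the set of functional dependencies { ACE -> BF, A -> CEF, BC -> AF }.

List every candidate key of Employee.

{A}, {B, C}

{A}⁺: A→CEF adds C, E, F; ACE→BF adds B → {A, B, C, E, F}.
{B, C}⁺: BC→AF adds A, F; A→CEF adds E → {A, B, C, E, F}. Minimal: {C}⁺ = {C}; {B}⁺ = {B} — none reach the full schema.
Any other superkey contains one of these as a subset, so there are no further candidate keys.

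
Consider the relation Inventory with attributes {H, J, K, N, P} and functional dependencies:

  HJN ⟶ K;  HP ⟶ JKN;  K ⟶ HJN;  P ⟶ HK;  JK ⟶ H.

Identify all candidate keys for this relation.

Attribute P never appears on the right-hand side of any dependency, so P must belong to every candidate key.
{P}⁺ = {H, J, K, N, P}, which is all of the schema, so {P} is the only candidate key.

P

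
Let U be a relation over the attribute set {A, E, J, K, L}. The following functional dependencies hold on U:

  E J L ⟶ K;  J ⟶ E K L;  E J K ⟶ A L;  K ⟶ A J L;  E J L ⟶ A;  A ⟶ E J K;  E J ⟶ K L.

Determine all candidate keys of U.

A; J; K

{A}⁺: A→EJK adds E, J, K; EJ→KL adds L → {A, E, J, K, L}.
{J}⁺: J→EKL adds E, K, L; EJK→AL adds A → {A, E, J, K, L}.
{K}⁺: K→AJL adds A, J, L; A→EJK adds E → {A, E, J, K, L}.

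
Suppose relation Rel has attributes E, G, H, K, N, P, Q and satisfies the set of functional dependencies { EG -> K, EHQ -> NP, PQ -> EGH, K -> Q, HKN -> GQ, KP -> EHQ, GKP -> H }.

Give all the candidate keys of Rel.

{K, P}⁺: K→Q adds Q; KP→EHQ adds E, H; EHQ→NP adds N; PQ→EGH adds G → {E, G, H, K, N, P, Q}. Minimal: {P}⁺ = {P}; {K}⁺ = {K, Q} — none reach the full schema.
{P, Q}⁺: PQ→EGH adds E, G, H; EG→K adds K; EHQ→NP adds N → {E, G, H, K, N, P, Q}. Minimal: {Q}⁺ = {Q}; {P}⁺ = {P} — none reach the full schema.
{E, G, H}⁺: EG→K adds K; K→Q adds Q; EHQ→NP adds N, P → {E, G, H, K, N, P, Q}. Minimal: {G, H}⁺ = {G, H}; {E, H}⁺ = {E, H}; {E, G}⁺ = {E, G, K, Q} — none reach the full schema.
{E, G, P}⁺: EG→K adds K; K→Q adds Q; KP→EHQ adds H; EHQ→NP adds N → {E, G, H, K, N, P, Q}. Minimal: {G, P}⁺ = {G, P}; {E, P}⁺ = {E, P}; {E, G}⁺ = {E, G, K, Q} — none reach the full schema.
{E, H, K}⁺: K→Q adds Q; EHQ→NP adds N, P; PQ→EGH adds G → {E, G, H, K, N, P, Q}. Minimal: {H, K}⁺ = {H, K, Q}; {E, K}⁺ = {E, K, Q}; {E, H}⁺ = {E, H} — none reach the full schema.
{E, H, Q}⁺: EHQ→NP adds N, P; PQ→EGH adds G; EG→K adds K → {E, G, H, K, N, P, Q}. Minimal: {H, Q}⁺ = {H, Q}; {E, Q}⁺ = {E, Q}; {E, H}⁺ = {E, H} — none reach the full schema.
Any other superkey contains one of these as a subset, so there are no further candidate keys.

(K, P); (P, Q); (E, G, H); (E, G, P); (E, H, K); (E, H, Q)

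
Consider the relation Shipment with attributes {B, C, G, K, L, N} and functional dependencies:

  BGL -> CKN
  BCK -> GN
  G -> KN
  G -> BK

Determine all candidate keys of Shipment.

Attribute L never appears on the right-hand side of any dependency, so L must belong to every candidate key.
{L}⁺ = {L}, which is not all of the schema, so we must add further attributes.
{G, L}⁺: G→KN adds K, N; G→BK adds B; BGL→CKN adds C → {B, C, G, K, L, N}. Minimal: {L}⁺ = {L}; {G}⁺ = {B, G, K, N} — none reach the full schema.
{B, C, K, L}⁺: BCK→GN adds G, N → {B, C, G, K, L, N}. Minimal: {C, K, L}⁺ = {C, K, L}; {B, K, L}⁺ = {B, K, L}; {B, C, L}⁺ = {B, C, L}; … — none reach the full schema.

{G, L}, {B, C, K, L}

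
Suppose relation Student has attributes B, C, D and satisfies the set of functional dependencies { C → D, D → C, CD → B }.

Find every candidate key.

(C), (D)

{C}⁺: C→D adds D; CD→B adds B → {B, C, D}.
{D}⁺: D→C adds C; CD→B adds B → {B, C, D}.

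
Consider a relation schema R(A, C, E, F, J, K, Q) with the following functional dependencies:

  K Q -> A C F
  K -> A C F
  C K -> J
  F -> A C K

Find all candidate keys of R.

Attributes E, Q never appear on any right-hand side, so every candidate key must contain {E, Q}.
{E, Q}⁺ = {E, Q}, which is not all of the schema, so we must add further attributes.
{E, F, Q}⁺: F→ACK adds A, C, K; CK→J adds J → {A, C, E, F, J, K, Q}. Minimal: {F, Q}⁺ = {A, C, F, J, K, Q}; {E, Q}⁺ = {E, Q}; {E, F}⁺ = {A, C, E, F, J, K} — none reach the full schema.
{E, K, Q}⁺: KQ→ACF adds A, C, F; CK→J adds J → {A, C, E, F, J, K, Q}. Minimal: {K, Q}⁺ = {A, C, F, J, K, Q}; {E, Q}⁺ = {E, Q}; {E, K}⁺ = {A, C, E, F, J, K} — none reach the full schema.

(E, F, Q); (E, K, Q)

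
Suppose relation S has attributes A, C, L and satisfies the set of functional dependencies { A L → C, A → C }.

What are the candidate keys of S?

Attributes A, L never appear on any right-hand side, so every candidate key must contain {A, L}.
{A, L}⁺ = {A, C, L}, which is all of the schema, so {A, L} is the only candidate key.

{A, L}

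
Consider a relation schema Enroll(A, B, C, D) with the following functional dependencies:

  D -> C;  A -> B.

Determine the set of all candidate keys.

Attributes A, D never appear on any right-hand side, so every candidate key must contain {A, D}.
{A, D}⁺ = {A, B, C, D}, which is all of the schema, so {A, D} is the only candidate key.

(A, D)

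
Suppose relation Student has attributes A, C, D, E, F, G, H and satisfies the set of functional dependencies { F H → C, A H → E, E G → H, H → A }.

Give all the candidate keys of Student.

(D, E, F, G), (D, F, G, H)

Attributes D, F, G never appear on any right-hand side, so every candidate key must contain {D, F, G}.
{D, F, G}⁺ = {D, F, G}, which is not all of the schema, so we must add further attributes.
{D, E, F, G}⁺: EG→H adds H; H→A adds A; FH→C adds C → {A, C, D, E, F, G, H}. Minimal: {E, F, G}⁺ = {A, C, E, F, G, H}; {D, F, G}⁺ = {D, F, G}; {D, E, G}⁺ = {A, D, E, G, H}; … — none reach the full schema.
{D, F, G, H}⁺: FH→C adds C; H→A adds A; AH→E adds E → {A, C, D, E, F, G, H}. Minimal: {F, G, H}⁺ = {A, C, E, F, G, H}; {D, G, H}⁺ = {A, D, E, G, H}; {D, F, H}⁺ = {A, C, D, E, F, H}; … — none reach the full schema.
Any other superkey contains one of these as a subset, so there are no further candidate keys.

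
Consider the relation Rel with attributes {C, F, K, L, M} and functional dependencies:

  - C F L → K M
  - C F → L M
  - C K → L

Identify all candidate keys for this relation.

{C, F}

Attributes C, F never appear on any right-hand side, so every candidate key must contain {C, F}.
{C, F}⁺ = {C, F, K, L, M}, which is all of the schema, so {C, F} is the only candidate key.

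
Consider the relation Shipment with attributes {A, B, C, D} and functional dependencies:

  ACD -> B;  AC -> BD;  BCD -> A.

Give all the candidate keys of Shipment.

{A, C}, {B, C, D}

Attribute C never appears on the right-hand side of any dependency, so C must belong to every candidate key.
{C}⁺ = {C}, which is not all of the schema, so we must add further attributes.
{A, C}⁺: AC→BD adds B, D → {A, B, C, D}. Minimal: {C}⁺ = {C}; {A}⁺ = {A} — none reach the full schema.
{B, C, D}⁺: BCD→A adds A → {A, B, C, D}. Minimal: {C, D}⁺ = {C, D}; {B, D}⁺ = {B, D}; {B, C}⁺ = {B, C} — none reach the full schema.
Any other superkey contains one of these as a subset, so there are no further candidate keys.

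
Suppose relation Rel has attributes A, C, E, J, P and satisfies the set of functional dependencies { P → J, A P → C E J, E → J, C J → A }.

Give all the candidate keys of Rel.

Attribute P never appears on the right-hand side of any dependency, so P must belong to every candidate key.
{P}⁺ = {J, P}, which is not all of the schema, so we must add further attributes.
{A, P}⁺: P→J adds J; AP→CEJ adds C, E → {A, C, E, J, P}. Minimal: {P}⁺ = {J, P}; {A}⁺ = {A} — none reach the full schema.
{C, P}⁺: P→J adds J; CJ→A adds A; AP→CEJ adds E → {A, C, E, J, P}. Minimal: {P}⁺ = {J, P}; {C}⁺ = {C} — none reach the full schema.
Any other superkey contains one of these as a subset, so there are no further candidate keys.

(A, P); (C, P)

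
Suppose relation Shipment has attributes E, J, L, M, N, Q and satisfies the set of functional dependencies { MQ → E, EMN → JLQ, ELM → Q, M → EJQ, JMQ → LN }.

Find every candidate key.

(M)

Attribute M never appears on the right-hand side of any dependency, so M must belong to every candidate key.
{M}⁺ = {E, J, L, M, N, Q}, which is all of the schema, so {M} is the only candidate key.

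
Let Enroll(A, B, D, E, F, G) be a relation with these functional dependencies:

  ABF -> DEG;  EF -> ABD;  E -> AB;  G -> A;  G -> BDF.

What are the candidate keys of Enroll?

G, EF, ABF

{G}⁺: G→A adds A; G→BDF adds B, D, F; ABF→DEG adds E → {A, B, D, E, F, G}.
{E, F}⁺: EF→ABD adds A, B, D; ABF→DEG adds G → {A, B, D, E, F, G}.
{A, B, F}⁺: ABF→DEG adds D, E, G → {A, B, D, E, F, G}.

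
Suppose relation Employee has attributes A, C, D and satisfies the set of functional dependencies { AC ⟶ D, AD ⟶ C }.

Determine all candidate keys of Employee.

Attribute A never appears on the right-hand side of any dependency, so A must belong to every candidate key.
{A}⁺ = {A}, which is not all of the schema, so we must add further attributes.
{A, C}⁺: AC→D adds D → {A, C, D}. Minimal: {C}⁺ = {C}; {A}⁺ = {A} — none reach the full schema.
{A, D}⁺: AD→C adds C → {A, C, D}. Minimal: {D}⁺ = {D}; {A}⁺ = {A} — none reach the full schema.

AC, AD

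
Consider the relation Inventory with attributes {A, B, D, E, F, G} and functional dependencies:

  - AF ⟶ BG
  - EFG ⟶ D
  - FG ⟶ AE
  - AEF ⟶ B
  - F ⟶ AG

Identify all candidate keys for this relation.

(F)

Attribute F never appears on the right-hand side of any dependency, so F must belong to every candidate key.
{F}⁺ = {A, B, D, E, F, G}, which is all of the schema, so {F} is the only candidate key.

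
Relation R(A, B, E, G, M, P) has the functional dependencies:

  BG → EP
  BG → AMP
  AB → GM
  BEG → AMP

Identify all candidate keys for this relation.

Attribute B never appears on the right-hand side of any dependency, so B must belong to every candidate key.
{B}⁺ = {B}, which is not all of the schema, so we must add further attributes.
{A, B}⁺: AB→GM adds G, M; BG→EP adds E, P → {A, B, E, G, M, P}.
{B, G}⁺: BG→EP adds E, P; BG→AMP adds A, M → {A, B, E, G, M, P}.

AB; BG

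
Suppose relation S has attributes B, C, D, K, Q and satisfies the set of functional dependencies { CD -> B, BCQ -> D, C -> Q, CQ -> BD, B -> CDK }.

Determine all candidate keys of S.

{B}⁺: B→CDK adds C, D, K; C→Q adds Q → {B, C, D, K, Q}.
{C}⁺: C→Q adds Q; CQ→BD adds B, D; B→CDK adds K → {B, C, D, K, Q}.
Any other superkey contains one of these as a subset, so there are no further candidate keys.

B; C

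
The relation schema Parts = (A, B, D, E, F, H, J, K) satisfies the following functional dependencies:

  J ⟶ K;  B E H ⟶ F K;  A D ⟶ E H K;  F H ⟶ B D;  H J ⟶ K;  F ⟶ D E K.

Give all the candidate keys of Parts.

(A, F, J), (A, B, D, J), (A, B, E, H, J)

Attributes A, J never appear on any right-hand side, so every candidate key must contain {A, J}.
{A, J}⁺ = {A, J, K}, which is not all of the schema, so we must add further attributes.
{A, F, J}⁺: J→K adds K; F→DEK adds D, E; AD→EHK adds H; FH→BD adds B → {A, B, D, E, F, H, J, K}. Minimal: {F, J}⁺ = {D, E, F, J, K}; {A, J}⁺ = {A, J, K}; {A, F}⁺ = {A, B, D, E, F, H, K} — none reach the full schema.
{A, B, D, J}⁺: J→K adds K; AD→EHK adds E, H; BEH→FK adds F → {A, B, D, E, F, H, J, K}. Minimal: {B, D, J}⁺ = {B, D, J, K}; {A, D, J}⁺ = {A, D, E, H, J, K}; {A, B, J}⁺ = {A, B, J, K}; … — none reach the full schema.
{A, B, E, H, J}⁺: J→K adds K; BEH→FK adds F; FH→BD adds D → {A, B, D, E, F, H, J, K}. Minimal: {B, E, H, J}⁺ = {B, D, E, F, H, J, K}; {A, E, H, J}⁺ = {A, E, H, J, K}; {A, B, H, J}⁺ = {A, B, H, J, K}; … — none reach the full schema.
Any other superkey contains one of these as a subset, so there are no further candidate keys.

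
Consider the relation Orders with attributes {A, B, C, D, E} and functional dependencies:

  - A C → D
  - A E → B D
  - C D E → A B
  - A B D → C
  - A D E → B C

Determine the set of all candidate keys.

AE, CDE

Attribute E never appears on the right-hand side of any dependency, so E must belong to every candidate key.
{E}⁺ = {E}, which is not all of the schema, so we must add further attributes.
{A, E}⁺: AE→BD adds B, D; ABD→C adds C → {A, B, C, D, E}. Minimal: {E}⁺ = {E}; {A}⁺ = {A} — none reach the full schema.
{C, D, E}⁺: CDE→AB adds A, B → {A, B, C, D, E}. Minimal: {D, E}⁺ = {D, E}; {C, E}⁺ = {C, E}; {C, D}⁺ = {C, D} — none reach the full schema.
Any other superkey contains one of these as a subset, so there are no further candidate keys.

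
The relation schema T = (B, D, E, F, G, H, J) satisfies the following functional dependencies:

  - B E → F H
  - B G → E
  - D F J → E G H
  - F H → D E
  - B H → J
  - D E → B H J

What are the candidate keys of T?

{B, E}⁺: BE→FH adds F, H; FH→DE adds D; BH→J adds J; DFJ→EGH adds G → {B, D, E, F, G, H, J}. Minimal: {E}⁺ = {E}; {B}⁺ = {B} — none reach the full schema.
{B, G}⁺: BG→E adds E; BE→FH adds F, H; FH→DE adds D; BH→J adds J → {B, D, E, F, G, H, J}. Minimal: {G}⁺ = {G}; {B}⁺ = {B} — none reach the full schema.
{D, E}⁺: DE→BHJ adds B, H, J; BE→FH adds F; DFJ→EGH adds G → {B, D, E, F, G, H, J}. Minimal: {E}⁺ = {E}; {D}⁺ = {D} — none reach the full schema.
{F, H}⁺: FH→DE adds D, E; DE→BHJ adds B, J; DFJ→EGH adds G → {B, D, E, F, G, H, J}. Minimal: {H}⁺ = {H}; {F}⁺ = {F} — none reach the full schema.
{D, F, J}⁺: DFJ→EGH adds E, G, H; DE→BHJ adds B → {B, D, E, F, G, H, J}. Minimal: {F, J}⁺ = {F, J}; {D, J}⁺ = {D, J}; {D, F}⁺ = {D, F} — none reach the full schema.
Any other superkey contains one of these as a subset, so there are no further candidate keys.

{B, E}, {B, G}, {D, E}, {F, H}, {D, F, J}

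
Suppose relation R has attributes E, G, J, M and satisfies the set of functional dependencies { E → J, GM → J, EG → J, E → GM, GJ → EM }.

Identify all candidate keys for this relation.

E; GJ; GM

{E}⁺: E→J adds J; E→GM adds G, M → {E, G, J, M}.
{G, J}⁺: GJ→EM adds E, M → {E, G, J, M}. Minimal: {J}⁺ = {J}; {G}⁺ = {G} — none reach the full schema.
{G, M}⁺: GM→J adds J; GJ→EM adds E → {E, G, J, M}. Minimal: {M}⁺ = {M}; {G}⁺ = {G} — none reach the full schema.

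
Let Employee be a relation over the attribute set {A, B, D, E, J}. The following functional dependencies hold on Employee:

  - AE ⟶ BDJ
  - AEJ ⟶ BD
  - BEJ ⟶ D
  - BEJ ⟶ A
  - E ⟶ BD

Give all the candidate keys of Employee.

Attribute E never appears on the right-hand side of any dependency, so E must belong to every candidate key.
{E}⁺ = {B, D, E}, which is not all of the schema, so we must add further attributes.
{A, E}⁺: AE→BDJ adds B, D, J → {A, B, D, E, J}.
{E, J}⁺: E→BD adds B, D; BEJ→A adds A → {A, B, D, E, J}.

{A, E}, {E, J}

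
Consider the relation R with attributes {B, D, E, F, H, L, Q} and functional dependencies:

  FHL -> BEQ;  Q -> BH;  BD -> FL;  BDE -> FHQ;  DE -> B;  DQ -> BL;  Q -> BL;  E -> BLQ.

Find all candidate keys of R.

Attribute D never appears on the right-hand side of any dependency, so D must belong to every candidate key.
{D}⁺ = {D}, which is not all of the schema, so we must add further attributes.
{D, E}⁺: DE→B adds B; E→BLQ adds L, Q; Q→BH adds H; BD→FL adds F → {B, D, E, F, H, L, Q}. Minimal: {E}⁺ = {B, E, H, L, Q}; {D}⁺ = {D} — none reach the full schema.
{D, Q}⁺: Q→BH adds B, H; BD→FL adds F, L; FHL→BEQ adds E → {B, D, E, F, H, L, Q}. Minimal: {Q}⁺ = {B, H, L, Q}; {D}⁺ = {D} — none reach the full schema.
{B, D, H}⁺: BD→FL adds F, L; FHL→BEQ adds E, Q → {B, D, E, F, H, L, Q}. Minimal: {D, H}⁺ = {D, H}; {B, H}⁺ = {B, H}; {B, D}⁺ = {B, D, F, L} — none reach the full schema.
{D, F, H, L}⁺: FHL→BEQ adds B, E, Q → {B, D, E, F, H, L, Q}. Minimal: {F, H, L}⁺ = {B, E, F, H, L, Q}; {D, H, L}⁺ = {D, H, L}; {D, F, L}⁺ = {D, F, L}; … — none reach the full schema.

{D, E}; {D, Q}; {B, D, H}; {D, F, H, L}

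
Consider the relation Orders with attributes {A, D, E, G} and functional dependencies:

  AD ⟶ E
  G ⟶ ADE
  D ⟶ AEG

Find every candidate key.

{D}, {G}

{D}⁺: D→AEG adds A, E, G → {A, D, E, G}.
{G}⁺: G→ADE adds A, D, E → {A, D, E, G}.
Any other superkey contains one of these as a subset, so there are no further candidate keys.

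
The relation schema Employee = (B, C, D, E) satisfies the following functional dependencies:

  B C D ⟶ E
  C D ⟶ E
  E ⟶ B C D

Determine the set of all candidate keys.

{E}⁺: E→BCD adds B, C, D → {B, C, D, E}.
{C, D}⁺: CD→E adds E; E→BCD adds B → {B, C, D, E}. Minimal: {D}⁺ = {D}; {C}⁺ = {C} — none reach the full schema.

{E}; {C, D}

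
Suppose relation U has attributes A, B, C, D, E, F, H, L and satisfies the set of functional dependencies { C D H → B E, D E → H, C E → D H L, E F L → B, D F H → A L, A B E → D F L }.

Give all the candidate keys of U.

Attribute C never appears on the right-hand side of any dependency, so C must belong to every candidate key.
{C}⁺ = {C}, which is not all of the schema, so we must add further attributes.
{A, C, E}⁺: CE→DHL adds D, H, L; CDH→BE adds B; ABE→DFL adds F → {A, B, C, D, E, F, H, L}. Minimal: {C, E}⁺ = {B, C, D, E, H, L}; {A, E}⁺ = {A, E}; {A, C}⁺ = {A, C} — none reach the full schema.
{C, E, F}⁺: CE→DHL adds D, H, L; EFL→B adds B; DFH→AL adds A → {A, B, C, D, E, F, H, L}. Minimal: {E, F}⁺ = {E, F}; {C, F}⁺ = {C, F}; {C, E}⁺ = {B, C, D, E, H, L} — none reach the full schema.
{A, C, D, H}⁺: CDH→BE adds B, E; CE→DHL adds L; ABE→DFL adds F → {A, B, C, D, E, F, H, L}. Minimal: {C, D, H}⁺ = {B, C, D, E, H, L}; {A, D, H}⁺ = {A, D, H}; {A, C, H}⁺ = {A, C, H}; … — none reach the full schema.
{C, D, F, H}⁺: CDH→BE adds B, E; CE→DHL adds L; DFH→AL adds A → {A, B, C, D, E, F, H, L}. Minimal: {D, F, H}⁺ = {A, D, F, H, L}; {C, F, H}⁺ = {C, F, H}; {C, D, H}⁺ = {B, C, D, E, H, L}; … — none reach the full schema.
Any other superkey contains one of these as a subset, so there are no further candidate keys.

ACE, CEF, ACDH, CDFH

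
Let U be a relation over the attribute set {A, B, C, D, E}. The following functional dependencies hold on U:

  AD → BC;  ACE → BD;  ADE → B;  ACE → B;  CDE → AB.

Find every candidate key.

(A, C, E), (A, D, E), (C, D, E)

Attribute E never appears on the right-hand side of any dependency, so E must belong to every candidate key.
{E}⁺ = {E}, which is not all of the schema, so we must add further attributes.
{A, C, E}⁺: ACE→BD adds B, D → {A, B, C, D, E}. Minimal: {C, E}⁺ = {C, E}; {A, E}⁺ = {A, E}; {A, C}⁺ = {A, C} — none reach the full schema.
{A, D, E}⁺: AD→BC adds B, C → {A, B, C, D, E}. Minimal: {D, E}⁺ = {D, E}; {A, E}⁺ = {A, E}; {A, D}⁺ = {A, B, C, D} — none reach the full schema.
{C, D, E}⁺: CDE→AB adds A, B → {A, B, C, D, E}. Minimal: {D, E}⁺ = {D, E}; {C, E}⁺ = {C, E}; {C, D}⁺ = {C, D} — none reach the full schema.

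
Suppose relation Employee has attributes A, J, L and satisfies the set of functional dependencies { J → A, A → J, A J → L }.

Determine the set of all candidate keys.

A, J

{A}⁺: A→J adds J; AJ→L adds L → {A, J, L}.
{J}⁺: J→A adds A; AJ→L adds L → {A, J, L}.
Any other superkey contains one of these as a subset, so there are no further candidate keys.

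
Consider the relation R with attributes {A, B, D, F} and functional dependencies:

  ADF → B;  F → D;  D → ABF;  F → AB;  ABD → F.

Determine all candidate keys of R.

{D}⁺: D→ABF adds A, B, F → {A, B, D, F}.
{F}⁺: F→D adds D; D→ABF adds A, B → {A, B, D, F}.

{D}; {F}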